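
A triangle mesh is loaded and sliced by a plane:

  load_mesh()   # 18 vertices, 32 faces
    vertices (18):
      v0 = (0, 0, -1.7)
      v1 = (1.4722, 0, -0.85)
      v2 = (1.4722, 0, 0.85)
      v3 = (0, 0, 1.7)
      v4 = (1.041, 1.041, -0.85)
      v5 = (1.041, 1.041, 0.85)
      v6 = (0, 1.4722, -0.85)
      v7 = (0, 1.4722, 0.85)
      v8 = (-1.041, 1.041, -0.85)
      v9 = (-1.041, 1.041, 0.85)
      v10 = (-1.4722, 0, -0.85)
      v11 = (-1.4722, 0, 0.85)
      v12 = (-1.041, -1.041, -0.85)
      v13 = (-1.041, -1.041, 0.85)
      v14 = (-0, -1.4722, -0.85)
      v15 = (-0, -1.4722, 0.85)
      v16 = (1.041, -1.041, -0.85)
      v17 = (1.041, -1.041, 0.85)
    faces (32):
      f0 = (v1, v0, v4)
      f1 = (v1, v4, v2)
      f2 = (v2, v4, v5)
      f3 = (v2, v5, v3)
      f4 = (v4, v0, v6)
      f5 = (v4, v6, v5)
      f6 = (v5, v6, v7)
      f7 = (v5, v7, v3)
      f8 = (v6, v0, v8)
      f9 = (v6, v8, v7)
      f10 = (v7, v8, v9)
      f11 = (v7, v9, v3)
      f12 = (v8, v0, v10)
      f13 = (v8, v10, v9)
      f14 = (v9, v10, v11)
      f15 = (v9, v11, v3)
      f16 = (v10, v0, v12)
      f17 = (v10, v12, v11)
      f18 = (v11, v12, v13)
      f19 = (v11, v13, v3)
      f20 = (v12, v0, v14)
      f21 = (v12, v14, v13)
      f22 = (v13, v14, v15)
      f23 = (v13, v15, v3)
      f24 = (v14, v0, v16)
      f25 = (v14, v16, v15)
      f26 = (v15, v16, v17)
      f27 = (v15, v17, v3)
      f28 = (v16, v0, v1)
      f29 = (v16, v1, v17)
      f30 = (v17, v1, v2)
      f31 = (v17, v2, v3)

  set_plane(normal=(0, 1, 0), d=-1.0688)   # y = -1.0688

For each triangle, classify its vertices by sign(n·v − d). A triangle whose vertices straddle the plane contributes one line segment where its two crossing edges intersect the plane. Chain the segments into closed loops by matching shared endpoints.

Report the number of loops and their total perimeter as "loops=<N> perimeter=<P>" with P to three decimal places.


Straddling triangles (8 of 32):
  (v12,v0,v14) [++-] → (0, -1.0688, -1.08291)–(-0.973885, -1.0688, -0.85)  len=1.0013
  (v12,v14,v13) [+-+] → (-0.973885, -1.0688, -0.85)–(-0.973885, -1.0688, 0.740399)  len=1.5904
  (v13,v14,v15) [+--] → (-0.973885, -1.0688, 0.740399)–(-0.973885, -1.0688, 0.85)  len=0.1096
  (v13,v15,v3) [+-+] → (-0.973885, -1.0688, 0.85)–(0, -1.0688, 1.08291)  len=1.0013
  (v14,v0,v16) [-++] → (0, -1.0688, -1.08291)–(0.973885, -1.0688, -0.85)  len=1.0013
  (v14,v16,v15) [-+-] → (0.973885, -1.0688, -0.85)–(0.973885, -1.0688, -0.740399)  len=0.1096
  (v15,v16,v17) [-++] → (0.973885, -1.0688, -0.740399)–(0.973885, -1.0688, 0.85)  len=1.5904
  (v15,v17,v3) [-++] → (0.973885, -1.0688, 0.85)–(0, -1.0688, 1.08291)  len=1.0013

Chained into 1 loop(s):
  loop 1: 8 segments, perimeter = 7.4054
Total perimeter = 7.405

loops=1 perimeter=7.405


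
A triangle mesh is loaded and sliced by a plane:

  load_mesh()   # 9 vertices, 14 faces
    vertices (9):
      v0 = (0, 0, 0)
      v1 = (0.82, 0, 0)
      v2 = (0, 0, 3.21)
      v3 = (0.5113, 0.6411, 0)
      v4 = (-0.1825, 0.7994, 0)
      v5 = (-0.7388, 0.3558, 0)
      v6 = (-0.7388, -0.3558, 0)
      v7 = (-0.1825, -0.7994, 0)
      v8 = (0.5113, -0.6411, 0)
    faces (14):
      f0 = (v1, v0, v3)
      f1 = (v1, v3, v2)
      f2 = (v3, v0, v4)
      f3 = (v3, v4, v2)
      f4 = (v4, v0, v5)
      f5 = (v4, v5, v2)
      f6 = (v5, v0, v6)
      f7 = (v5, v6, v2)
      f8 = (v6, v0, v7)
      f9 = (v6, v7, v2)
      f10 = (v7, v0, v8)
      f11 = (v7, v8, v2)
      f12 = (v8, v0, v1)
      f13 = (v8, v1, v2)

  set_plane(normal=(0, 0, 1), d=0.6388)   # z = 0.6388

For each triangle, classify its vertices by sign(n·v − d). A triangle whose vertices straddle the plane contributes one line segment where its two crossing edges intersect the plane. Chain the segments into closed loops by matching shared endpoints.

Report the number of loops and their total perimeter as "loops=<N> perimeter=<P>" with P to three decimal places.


loops=1 perimeter=3.990

Straddling triangles (7 of 14):
  (v1,v3,v2) [--+] → (0.40955, 0.513519, 0.6388)–(0.656817, 0, 0.6388)  len=0.5700
  (v3,v4,v2) [--+] → (-0.146182, 0.640317, 0.6388)–(0.40955, 0.513519, 0.6388)  len=0.5700
  (v4,v5,v2) [--+] → (-0.591776, 0.284995, 0.6388)–(-0.146182, 0.640317, 0.6388)  len=0.5699
  (v5,v6,v2) [--+] → (-0.591776, -0.284995, 0.6388)–(-0.591776, 0.284995, 0.6388)  len=0.5700
  (v6,v7,v2) [--+] → (-0.146182, -0.640317, 0.6388)–(-0.591776, -0.284995, 0.6388)  len=0.5699
  (v7,v8,v2) [--+] → (0.40955, -0.513519, 0.6388)–(-0.146182, -0.640317, 0.6388)  len=0.5700
  (v8,v1,v2) [--+] → (0.656817, 0, 0.6388)–(0.40955, -0.513519, 0.6388)  len=0.5700

Chained into 1 loop(s):
  loop 1: 7 segments, perimeter = 3.9898
Total perimeter = 3.990


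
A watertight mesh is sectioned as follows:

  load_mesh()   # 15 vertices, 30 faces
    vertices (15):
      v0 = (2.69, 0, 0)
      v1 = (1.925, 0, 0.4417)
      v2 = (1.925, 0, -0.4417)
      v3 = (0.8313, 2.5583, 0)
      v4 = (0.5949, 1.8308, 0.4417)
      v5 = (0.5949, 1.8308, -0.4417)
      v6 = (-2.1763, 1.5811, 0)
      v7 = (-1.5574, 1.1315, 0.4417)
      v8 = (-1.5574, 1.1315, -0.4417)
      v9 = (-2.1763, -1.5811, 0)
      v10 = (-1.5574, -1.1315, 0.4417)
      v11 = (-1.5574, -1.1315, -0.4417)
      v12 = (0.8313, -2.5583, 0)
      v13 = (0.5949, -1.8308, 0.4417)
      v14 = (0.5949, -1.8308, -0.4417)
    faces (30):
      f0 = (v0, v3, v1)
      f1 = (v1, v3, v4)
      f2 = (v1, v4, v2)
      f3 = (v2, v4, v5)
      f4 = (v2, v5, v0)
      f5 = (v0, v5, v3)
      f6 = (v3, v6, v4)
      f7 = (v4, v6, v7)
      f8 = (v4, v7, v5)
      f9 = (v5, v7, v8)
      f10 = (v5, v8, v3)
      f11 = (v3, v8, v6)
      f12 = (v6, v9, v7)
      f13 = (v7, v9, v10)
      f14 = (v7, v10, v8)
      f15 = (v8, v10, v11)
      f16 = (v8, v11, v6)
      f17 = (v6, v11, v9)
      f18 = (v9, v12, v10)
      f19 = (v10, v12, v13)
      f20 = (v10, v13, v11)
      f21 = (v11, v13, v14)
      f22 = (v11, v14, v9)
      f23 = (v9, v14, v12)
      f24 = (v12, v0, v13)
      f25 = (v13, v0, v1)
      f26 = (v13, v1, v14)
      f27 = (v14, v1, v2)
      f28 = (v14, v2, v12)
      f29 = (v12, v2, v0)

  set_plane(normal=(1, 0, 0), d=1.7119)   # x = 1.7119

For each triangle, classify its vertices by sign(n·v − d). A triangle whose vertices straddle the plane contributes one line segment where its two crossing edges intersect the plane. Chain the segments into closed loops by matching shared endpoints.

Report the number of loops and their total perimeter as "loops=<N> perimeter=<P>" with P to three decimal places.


Straddling triangles (12 of 30):
  (v0,v3,v1) [+-+] → (1.7119, 1.34625, 0)–(1.7119, 0.498467, 0.355638)  len=0.9194
  (v1,v3,v4) [+--] → (1.7119, 0.498467, 0.355638)–(1.7119, 0.293319, 0.4417)  len=0.2225
  (v1,v4,v2) [+-+] → (1.7119, 0.293319, 0.4417)–(1.7119, 0.293319, -0.300167)  len=0.7419
  (v2,v4,v5) [+--] → (1.7119, 0.293319, -0.300167)–(1.7119, 0.293319, -0.4417)  len=0.1415
  (v2,v5,v0) [+-+] → (1.7119, 0.293319, -0.4417)–(1.7119, 0.854711, -0.206208)  len=0.6088
  (v0,v5,v3) [+--] → (1.7119, 0.854711, -0.206208)–(1.7119, 1.34625, 0)  len=0.5330
  (v12,v0,v13) [-+-] → (1.7119, -1.34625, 0)–(1.7119, -0.854711, 0.206208)  len=0.5330
  (v13,v0,v1) [-++] → (1.7119, -0.854711, 0.206208)–(1.7119, -0.293319, 0.4417)  len=0.6088
  (v13,v1,v14) [-+-] → (1.7119, -0.293319, 0.4417)–(1.7119, -0.293319, 0.300167)  len=0.1415
  (v14,v1,v2) [-++] → (1.7119, -0.293319, 0.300167)–(1.7119, -0.293319, -0.4417)  len=0.7419
  (v14,v2,v12) [-+-] → (1.7119, -0.293319, -0.4417)–(1.7119, -0.498467, -0.355638)  len=0.2225
  (v12,v2,v0) [-++] → (1.7119, -0.498467, -0.355638)–(1.7119, -1.34625, 0)  len=0.9194

Chained into 2 loop(s):
  loop 1: 6 segments, perimeter = 3.1670
  loop 2: 6 segments, perimeter = 3.1670
Total perimeter = 6.334

loops=2 perimeter=6.334


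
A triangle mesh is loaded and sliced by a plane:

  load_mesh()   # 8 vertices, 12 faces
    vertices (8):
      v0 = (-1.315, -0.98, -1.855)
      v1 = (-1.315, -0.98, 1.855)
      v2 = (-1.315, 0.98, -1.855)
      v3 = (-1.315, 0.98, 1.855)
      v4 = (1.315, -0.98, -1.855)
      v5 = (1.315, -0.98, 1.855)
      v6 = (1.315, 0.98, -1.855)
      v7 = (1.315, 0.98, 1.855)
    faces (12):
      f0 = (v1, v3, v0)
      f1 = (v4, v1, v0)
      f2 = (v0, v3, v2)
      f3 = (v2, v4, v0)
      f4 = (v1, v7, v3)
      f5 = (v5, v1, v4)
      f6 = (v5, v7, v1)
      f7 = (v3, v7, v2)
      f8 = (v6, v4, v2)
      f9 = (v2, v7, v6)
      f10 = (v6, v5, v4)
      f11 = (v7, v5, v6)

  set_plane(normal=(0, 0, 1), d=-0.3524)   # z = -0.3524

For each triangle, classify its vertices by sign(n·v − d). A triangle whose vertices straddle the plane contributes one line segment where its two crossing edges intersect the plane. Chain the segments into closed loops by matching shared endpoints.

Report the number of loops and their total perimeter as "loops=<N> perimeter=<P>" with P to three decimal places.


loops=1 perimeter=9.180

Straddling triangles (8 of 12):
  (v1,v3,v0) [++-] → (-1.315, -0.186174, -0.3524)–(-1.315, -0.98, -0.3524)  len=0.7938
  (v4,v1,v0) [-+-] → (0.249815, -0.98, -0.3524)–(-1.315, -0.98, -0.3524)  len=1.5648
  (v0,v3,v2) [-+-] → (-1.315, -0.186174, -0.3524)–(-1.315, 0.98, -0.3524)  len=1.1662
  (v5,v1,v4) [++-] → (0.249815, -0.98, -0.3524)–(1.315, -0.98, -0.3524)  len=1.0652
  (v3,v7,v2) [++-] → (-0.249815, 0.98, -0.3524)–(-1.315, 0.98, -0.3524)  len=1.0652
  (v2,v7,v6) [-+-] → (-0.249815, 0.98, -0.3524)–(1.315, 0.98, -0.3524)  len=1.5648
  (v6,v5,v4) [-+-] → (1.315, 0.186174, -0.3524)–(1.315, -0.98, -0.3524)  len=1.1662
  (v7,v5,v6) [++-] → (1.315, 0.186174, -0.3524)–(1.315, 0.98, -0.3524)  len=0.7938

Chained into 1 loop(s):
  loop 1: 8 segments, perimeter = 9.1800
Total perimeter = 9.180


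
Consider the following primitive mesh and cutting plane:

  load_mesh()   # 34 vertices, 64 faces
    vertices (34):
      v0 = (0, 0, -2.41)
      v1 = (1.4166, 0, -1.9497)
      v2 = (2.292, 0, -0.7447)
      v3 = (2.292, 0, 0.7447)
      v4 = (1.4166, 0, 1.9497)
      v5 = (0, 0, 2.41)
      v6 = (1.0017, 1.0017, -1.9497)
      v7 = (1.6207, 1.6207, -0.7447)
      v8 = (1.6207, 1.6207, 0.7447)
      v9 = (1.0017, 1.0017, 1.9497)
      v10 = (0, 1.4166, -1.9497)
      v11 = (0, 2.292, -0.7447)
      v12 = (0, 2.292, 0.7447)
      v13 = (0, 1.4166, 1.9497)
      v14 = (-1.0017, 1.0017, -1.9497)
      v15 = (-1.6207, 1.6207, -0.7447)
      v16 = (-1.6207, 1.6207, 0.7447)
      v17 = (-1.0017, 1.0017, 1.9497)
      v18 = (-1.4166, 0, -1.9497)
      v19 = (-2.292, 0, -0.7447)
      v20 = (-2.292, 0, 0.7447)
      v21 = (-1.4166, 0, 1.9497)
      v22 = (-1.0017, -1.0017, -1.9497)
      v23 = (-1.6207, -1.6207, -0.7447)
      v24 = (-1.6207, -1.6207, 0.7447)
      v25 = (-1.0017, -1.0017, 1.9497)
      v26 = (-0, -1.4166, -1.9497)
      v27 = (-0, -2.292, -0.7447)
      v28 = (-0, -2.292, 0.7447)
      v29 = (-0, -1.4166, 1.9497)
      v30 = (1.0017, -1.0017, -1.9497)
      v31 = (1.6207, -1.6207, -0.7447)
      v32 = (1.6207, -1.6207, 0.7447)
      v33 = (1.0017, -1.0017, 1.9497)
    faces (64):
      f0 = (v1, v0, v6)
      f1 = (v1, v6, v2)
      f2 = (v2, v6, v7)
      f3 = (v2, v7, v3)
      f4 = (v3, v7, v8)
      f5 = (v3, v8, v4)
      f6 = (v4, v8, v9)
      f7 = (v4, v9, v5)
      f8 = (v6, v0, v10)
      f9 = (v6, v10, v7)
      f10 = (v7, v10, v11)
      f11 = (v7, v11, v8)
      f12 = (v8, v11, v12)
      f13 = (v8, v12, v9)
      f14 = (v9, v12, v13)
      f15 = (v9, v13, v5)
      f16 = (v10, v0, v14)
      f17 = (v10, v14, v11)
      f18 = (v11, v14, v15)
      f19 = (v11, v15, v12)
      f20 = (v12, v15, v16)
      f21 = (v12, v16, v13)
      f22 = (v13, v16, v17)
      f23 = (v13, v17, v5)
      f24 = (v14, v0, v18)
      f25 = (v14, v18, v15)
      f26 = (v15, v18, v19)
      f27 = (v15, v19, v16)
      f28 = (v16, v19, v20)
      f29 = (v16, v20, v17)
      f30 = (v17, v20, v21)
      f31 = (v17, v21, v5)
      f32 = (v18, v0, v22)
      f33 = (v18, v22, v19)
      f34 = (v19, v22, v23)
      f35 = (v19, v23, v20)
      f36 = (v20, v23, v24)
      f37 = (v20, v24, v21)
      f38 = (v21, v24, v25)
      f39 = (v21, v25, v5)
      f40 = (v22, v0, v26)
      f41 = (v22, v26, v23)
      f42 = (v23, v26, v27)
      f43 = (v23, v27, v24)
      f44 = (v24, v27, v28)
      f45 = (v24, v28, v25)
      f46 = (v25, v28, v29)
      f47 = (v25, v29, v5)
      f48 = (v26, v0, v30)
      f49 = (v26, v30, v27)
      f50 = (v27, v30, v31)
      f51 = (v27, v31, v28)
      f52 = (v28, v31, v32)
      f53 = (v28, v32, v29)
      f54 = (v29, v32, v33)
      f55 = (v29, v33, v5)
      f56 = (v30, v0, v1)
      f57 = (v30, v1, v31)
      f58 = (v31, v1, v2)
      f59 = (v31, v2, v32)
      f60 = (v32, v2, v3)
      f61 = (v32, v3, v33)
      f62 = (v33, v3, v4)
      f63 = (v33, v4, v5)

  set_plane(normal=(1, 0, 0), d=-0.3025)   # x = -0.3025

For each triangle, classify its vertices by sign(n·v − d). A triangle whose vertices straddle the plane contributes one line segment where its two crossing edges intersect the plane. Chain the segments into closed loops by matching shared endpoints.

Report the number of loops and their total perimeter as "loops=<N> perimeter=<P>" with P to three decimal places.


Straddling triangles (20 of 64):
  (v10,v0,v14) [++-] → (-0.3025, 0.3025, -2.271)–(-0.3025, 1.29131, -1.9497)  len=1.0397
  (v10,v14,v11) [+-+] → (-0.3025, 1.29131, -1.9497)–(-0.3025, 1.90235, -1.10859)  len=1.0396
  (v11,v14,v15) [+--] → (-0.3025, 1.90235, -1.10859)–(-0.3025, 2.1667, -0.7447)  len=0.4498
  (v11,v15,v12) [+-+] → (-0.3025, 2.1667, -0.7447)–(-0.3025, 2.1667, 0.466707)  len=1.2114
  (v12,v15,v16) [+--] → (-0.3025, 2.1667, 0.466707)–(-0.3025, 2.1667, 0.7447)  len=0.2780
  (v12,v16,v13) [+-+] → (-0.3025, 2.1667, 0.7447)–(-0.3025, 1.45469, 1.72479)  len=1.2114
  (v13,v16,v17) [+--] → (-0.3025, 1.45469, 1.72479)–(-0.3025, 1.29131, 1.9497)  len=0.2780
  (v13,v17,v5) [+-+] → (-0.3025, 1.29131, 1.9497)–(-0.3025, 0.3025, 2.271)  len=1.0397
  (v14,v0,v18) [-+-] → (-0.3025, 0.3025, -2.271)–(-0.3025, 0, -2.31171)  len=0.3052
  (v17,v21,v5) [--+] → (-0.3025, 0, 2.31171)–(-0.3025, 0.3025, 2.271)  len=0.3052
  (v18,v0,v22) [-+-] → (-0.3025, 0, -2.31171)–(-0.3025, -0.3025, -2.271)  len=0.3052
  (v21,v25,v5) [--+] → (-0.3025, -0.3025, 2.271)–(-0.3025, 0, 2.31171)  len=0.3052
  (v22,v0,v26) [-++] → (-0.3025, -0.3025, -2.271)–(-0.3025, -1.29131, -1.9497)  len=1.0397
  (v22,v26,v23) [-+-] → (-0.3025, -1.29131, -1.9497)–(-0.3025, -1.45469, -1.72479)  len=0.2780
  (v23,v26,v27) [-++] → (-0.3025, -1.45469, -1.72479)–(-0.3025, -2.1667, -0.7447)  len=1.2114
  (v23,v27,v24) [-+-] → (-0.3025, -2.1667, -0.7447)–(-0.3025, -2.1667, -0.466707)  len=0.2780
  (v24,v27,v28) [-++] → (-0.3025, -2.1667, -0.466707)–(-0.3025, -2.1667, 0.7447)  len=1.2114
  (v24,v28,v25) [-+-] → (-0.3025, -2.1667, 0.7447)–(-0.3025, -1.90235, 1.10859)  len=0.4498
  (v25,v28,v29) [-++] → (-0.3025, -1.90235, 1.10859)–(-0.3025, -1.29131, 1.9497)  len=1.0396
  (v25,v29,v5) [-++] → (-0.3025, -1.29131, 1.9497)–(-0.3025, -0.3025, 2.271)  len=1.0397

Chained into 1 loop(s):
  loop 1: 20 segments, perimeter = 14.3161
Total perimeter = 14.316

loops=1 perimeter=14.316


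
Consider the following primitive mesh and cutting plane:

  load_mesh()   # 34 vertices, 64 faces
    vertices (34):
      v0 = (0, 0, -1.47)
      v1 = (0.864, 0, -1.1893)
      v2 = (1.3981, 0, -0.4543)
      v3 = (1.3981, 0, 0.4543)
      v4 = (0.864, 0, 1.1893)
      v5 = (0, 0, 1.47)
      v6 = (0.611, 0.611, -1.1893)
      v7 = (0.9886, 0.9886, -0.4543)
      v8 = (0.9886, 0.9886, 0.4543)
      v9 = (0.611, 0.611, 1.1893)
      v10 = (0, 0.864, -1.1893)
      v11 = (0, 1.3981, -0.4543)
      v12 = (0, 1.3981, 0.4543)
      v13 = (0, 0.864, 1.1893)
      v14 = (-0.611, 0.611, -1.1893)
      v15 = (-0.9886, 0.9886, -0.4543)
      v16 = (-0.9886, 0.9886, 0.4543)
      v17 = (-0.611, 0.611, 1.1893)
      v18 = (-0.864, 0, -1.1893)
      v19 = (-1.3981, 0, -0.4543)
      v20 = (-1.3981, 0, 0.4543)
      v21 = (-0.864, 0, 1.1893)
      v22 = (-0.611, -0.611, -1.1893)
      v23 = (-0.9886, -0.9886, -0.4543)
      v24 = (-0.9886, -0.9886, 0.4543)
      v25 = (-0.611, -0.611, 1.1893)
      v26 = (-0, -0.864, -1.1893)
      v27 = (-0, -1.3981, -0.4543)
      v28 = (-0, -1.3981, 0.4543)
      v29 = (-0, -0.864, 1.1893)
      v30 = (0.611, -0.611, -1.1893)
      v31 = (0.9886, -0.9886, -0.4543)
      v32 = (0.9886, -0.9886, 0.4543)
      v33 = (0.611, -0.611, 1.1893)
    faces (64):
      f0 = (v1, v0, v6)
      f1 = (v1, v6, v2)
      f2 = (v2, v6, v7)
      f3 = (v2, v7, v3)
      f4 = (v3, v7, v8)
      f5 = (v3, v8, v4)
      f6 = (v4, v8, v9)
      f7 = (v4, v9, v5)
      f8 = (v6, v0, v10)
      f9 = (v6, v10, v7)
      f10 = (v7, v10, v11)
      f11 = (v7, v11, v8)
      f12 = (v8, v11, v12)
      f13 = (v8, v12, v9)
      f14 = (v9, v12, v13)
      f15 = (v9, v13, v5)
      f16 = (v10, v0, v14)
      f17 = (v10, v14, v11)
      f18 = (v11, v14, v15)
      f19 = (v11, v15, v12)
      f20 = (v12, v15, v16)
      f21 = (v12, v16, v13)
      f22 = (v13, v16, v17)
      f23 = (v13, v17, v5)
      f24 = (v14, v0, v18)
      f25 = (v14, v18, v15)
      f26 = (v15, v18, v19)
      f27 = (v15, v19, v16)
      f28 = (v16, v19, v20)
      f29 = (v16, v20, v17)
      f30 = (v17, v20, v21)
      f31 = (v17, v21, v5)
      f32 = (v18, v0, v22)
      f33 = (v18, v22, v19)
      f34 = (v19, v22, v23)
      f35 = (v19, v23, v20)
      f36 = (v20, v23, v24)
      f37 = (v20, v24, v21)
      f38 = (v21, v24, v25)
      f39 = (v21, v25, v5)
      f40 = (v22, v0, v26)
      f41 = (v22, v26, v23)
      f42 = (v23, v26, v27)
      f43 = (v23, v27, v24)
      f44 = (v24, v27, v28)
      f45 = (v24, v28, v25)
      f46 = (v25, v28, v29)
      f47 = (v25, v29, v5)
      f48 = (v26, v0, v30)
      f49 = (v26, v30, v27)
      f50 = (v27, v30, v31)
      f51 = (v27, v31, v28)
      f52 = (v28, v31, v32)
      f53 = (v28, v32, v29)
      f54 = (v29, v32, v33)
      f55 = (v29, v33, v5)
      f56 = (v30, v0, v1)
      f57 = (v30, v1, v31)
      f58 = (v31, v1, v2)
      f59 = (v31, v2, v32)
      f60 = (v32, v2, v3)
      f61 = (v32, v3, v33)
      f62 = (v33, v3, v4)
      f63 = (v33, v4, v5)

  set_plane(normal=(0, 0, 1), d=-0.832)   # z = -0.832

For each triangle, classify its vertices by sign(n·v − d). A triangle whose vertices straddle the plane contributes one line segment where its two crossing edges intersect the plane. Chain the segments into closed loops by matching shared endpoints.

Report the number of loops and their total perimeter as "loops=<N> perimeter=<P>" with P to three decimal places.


Straddling triangles (16 of 64):
  (v1,v6,v2) [--+] → (0.993627, 0.313979, -0.832)–(1.12364, 0, -0.832)  len=0.3398
  (v2,v6,v7) [+-+] → (0.993627, 0.313979, -0.832)–(0.79456, 0.79456, -0.832)  len=0.5202
  (v6,v10,v7) [--+] → (0.480581, 0.924571, -0.832)–(0.79456, 0.79456, -0.832)  len=0.3398
  (v7,v10,v11) [+-+] → (0.480581, 0.924571, -0.832)–(0, 1.12364, -0.832)  len=0.5202
  (v10,v14,v11) [--+] → (-0.313979, 0.993627, -0.832)–(0, 1.12364, -0.832)  len=0.3398
  (v11,v14,v15) [+-+] → (-0.313979, 0.993627, -0.832)–(-0.79456, 0.79456, -0.832)  len=0.5202
  (v14,v18,v15) [--+] → (-0.924571, 0.480581, -0.832)–(-0.79456, 0.79456, -0.832)  len=0.3398
  (v15,v18,v19) [+-+] → (-0.924571, 0.480581, -0.832)–(-1.12364, 0, -0.832)  len=0.5202
  (v18,v22,v19) [--+] → (-0.993627, -0.313979, -0.832)–(-1.12364, 0, -0.832)  len=0.3398
  (v19,v22,v23) [+-+] → (-0.993627, -0.313979, -0.832)–(-0.79456, -0.79456, -0.832)  len=0.5202
  (v22,v26,v23) [--+] → (-0.480581, -0.924571, -0.832)–(-0.79456, -0.79456, -0.832)  len=0.3398
  (v23,v26,v27) [+-+] → (-0.480581, -0.924571, -0.832)–(0, -1.12364, -0.832)  len=0.5202
  (v26,v30,v27) [--+] → (0.313979, -0.993627, -0.832)–(0, -1.12364, -0.832)  len=0.3398
  (v27,v30,v31) [+-+] → (0.313979, -0.993627, -0.832)–(0.79456, -0.79456, -0.832)  len=0.5202
  (v30,v1,v31) [--+] → (0.924571, -0.480581, -0.832)–(0.79456, -0.79456, -0.832)  len=0.3398
  (v31,v1,v2) [+-+] → (0.924571, -0.480581, -0.832)–(1.12364, 0, -0.832)  len=0.5202

Chained into 1 loop(s):
  loop 1: 16 segments, perimeter = 6.8801
Total perimeter = 6.880

loops=1 perimeter=6.880


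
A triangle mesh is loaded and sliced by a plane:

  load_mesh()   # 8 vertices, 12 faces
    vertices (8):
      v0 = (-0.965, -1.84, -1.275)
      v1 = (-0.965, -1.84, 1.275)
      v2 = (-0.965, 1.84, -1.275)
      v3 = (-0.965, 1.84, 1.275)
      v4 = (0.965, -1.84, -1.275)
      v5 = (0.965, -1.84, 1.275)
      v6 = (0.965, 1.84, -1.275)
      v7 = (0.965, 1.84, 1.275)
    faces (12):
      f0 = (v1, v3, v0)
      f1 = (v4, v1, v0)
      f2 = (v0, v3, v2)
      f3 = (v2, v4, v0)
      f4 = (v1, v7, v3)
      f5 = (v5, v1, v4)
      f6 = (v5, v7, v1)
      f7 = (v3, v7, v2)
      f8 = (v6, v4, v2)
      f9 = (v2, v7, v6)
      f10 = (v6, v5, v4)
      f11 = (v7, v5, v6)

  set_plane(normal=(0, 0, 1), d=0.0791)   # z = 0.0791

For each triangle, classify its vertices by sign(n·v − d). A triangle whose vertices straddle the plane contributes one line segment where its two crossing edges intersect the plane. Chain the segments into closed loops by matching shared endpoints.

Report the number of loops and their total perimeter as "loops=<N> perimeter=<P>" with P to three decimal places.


Straddling triangles (8 of 12):
  (v1,v3,v0) [++-] → (-0.965, 0.114152, 0.0791)–(-0.965, -1.84, 0.0791)  len=1.9542
  (v4,v1,v0) [-+-] → (-0.0598678, -1.84, 0.0791)–(-0.965, -1.84, 0.0791)  len=0.9051
  (v0,v3,v2) [-+-] → (-0.965, 0.114152, 0.0791)–(-0.965, 1.84, 0.0791)  len=1.7258
  (v5,v1,v4) [++-] → (-0.0598678, -1.84, 0.0791)–(0.965, -1.84, 0.0791)  len=1.0249
  (v3,v7,v2) [++-] → (0.0598678, 1.84, 0.0791)–(-0.965, 1.84, 0.0791)  len=1.0249
  (v2,v7,v6) [-+-] → (0.0598678, 1.84, 0.0791)–(0.965, 1.84, 0.0791)  len=0.9051
  (v6,v5,v4) [-+-] → (0.965, -0.114152, 0.0791)–(0.965, -1.84, 0.0791)  len=1.7258
  (v7,v5,v6) [++-] → (0.965, -0.114152, 0.0791)–(0.965, 1.84, 0.0791)  len=1.9542

Chained into 1 loop(s):
  loop 1: 8 segments, perimeter = 11.2200
Total perimeter = 11.220

loops=1 perimeter=11.220


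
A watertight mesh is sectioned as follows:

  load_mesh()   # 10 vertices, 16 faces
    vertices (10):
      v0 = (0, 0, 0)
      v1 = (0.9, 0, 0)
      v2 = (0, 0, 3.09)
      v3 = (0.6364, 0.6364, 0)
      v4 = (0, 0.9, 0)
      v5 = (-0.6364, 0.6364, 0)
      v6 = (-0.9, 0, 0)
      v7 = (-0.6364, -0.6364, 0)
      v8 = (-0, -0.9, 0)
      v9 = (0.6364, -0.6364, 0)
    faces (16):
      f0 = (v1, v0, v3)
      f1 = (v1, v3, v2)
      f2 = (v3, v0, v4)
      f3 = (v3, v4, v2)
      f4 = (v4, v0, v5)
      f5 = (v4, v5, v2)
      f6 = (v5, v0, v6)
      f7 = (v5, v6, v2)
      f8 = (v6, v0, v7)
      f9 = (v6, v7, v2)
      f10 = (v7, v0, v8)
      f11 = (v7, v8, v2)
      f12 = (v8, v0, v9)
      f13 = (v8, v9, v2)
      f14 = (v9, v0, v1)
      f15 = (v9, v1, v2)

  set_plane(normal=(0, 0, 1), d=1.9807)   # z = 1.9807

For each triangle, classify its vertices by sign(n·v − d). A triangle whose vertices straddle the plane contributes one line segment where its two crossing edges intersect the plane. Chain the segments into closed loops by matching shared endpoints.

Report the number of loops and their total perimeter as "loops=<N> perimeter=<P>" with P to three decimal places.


Straddling triangles (8 of 16):
  (v1,v3,v2) [--+] → (0.228466, 0.228466, 1.9807)–(0.323097, 0, 1.9807)  len=0.2473
  (v3,v4,v2) [--+] → (0, 0.323097, 1.9807)–(0.228466, 0.228466, 1.9807)  len=0.2473
  (v4,v5,v2) [--+] → (-0.228466, 0.228466, 1.9807)–(0, 0.323097, 1.9807)  len=0.2473
  (v5,v6,v2) [--+] → (-0.323097, 0, 1.9807)–(-0.228466, 0.228466, 1.9807)  len=0.2473
  (v6,v7,v2) [--+] → (-0.228466, -0.228466, 1.9807)–(-0.323097, 0, 1.9807)  len=0.2473
  (v7,v8,v2) [--+] → (0, -0.323097, 1.9807)–(-0.228466, -0.228466, 1.9807)  len=0.2473
  (v8,v9,v2) [--+] → (0.228466, -0.228466, 1.9807)–(0, -0.323097, 1.9807)  len=0.2473
  (v9,v1,v2) [--+] → (0.323097, 0, 1.9807)–(0.228466, -0.228466, 1.9807)  len=0.2473

Chained into 1 loop(s):
  loop 1: 8 segments, perimeter = 1.9783
Total perimeter = 1.978

loops=1 perimeter=1.978


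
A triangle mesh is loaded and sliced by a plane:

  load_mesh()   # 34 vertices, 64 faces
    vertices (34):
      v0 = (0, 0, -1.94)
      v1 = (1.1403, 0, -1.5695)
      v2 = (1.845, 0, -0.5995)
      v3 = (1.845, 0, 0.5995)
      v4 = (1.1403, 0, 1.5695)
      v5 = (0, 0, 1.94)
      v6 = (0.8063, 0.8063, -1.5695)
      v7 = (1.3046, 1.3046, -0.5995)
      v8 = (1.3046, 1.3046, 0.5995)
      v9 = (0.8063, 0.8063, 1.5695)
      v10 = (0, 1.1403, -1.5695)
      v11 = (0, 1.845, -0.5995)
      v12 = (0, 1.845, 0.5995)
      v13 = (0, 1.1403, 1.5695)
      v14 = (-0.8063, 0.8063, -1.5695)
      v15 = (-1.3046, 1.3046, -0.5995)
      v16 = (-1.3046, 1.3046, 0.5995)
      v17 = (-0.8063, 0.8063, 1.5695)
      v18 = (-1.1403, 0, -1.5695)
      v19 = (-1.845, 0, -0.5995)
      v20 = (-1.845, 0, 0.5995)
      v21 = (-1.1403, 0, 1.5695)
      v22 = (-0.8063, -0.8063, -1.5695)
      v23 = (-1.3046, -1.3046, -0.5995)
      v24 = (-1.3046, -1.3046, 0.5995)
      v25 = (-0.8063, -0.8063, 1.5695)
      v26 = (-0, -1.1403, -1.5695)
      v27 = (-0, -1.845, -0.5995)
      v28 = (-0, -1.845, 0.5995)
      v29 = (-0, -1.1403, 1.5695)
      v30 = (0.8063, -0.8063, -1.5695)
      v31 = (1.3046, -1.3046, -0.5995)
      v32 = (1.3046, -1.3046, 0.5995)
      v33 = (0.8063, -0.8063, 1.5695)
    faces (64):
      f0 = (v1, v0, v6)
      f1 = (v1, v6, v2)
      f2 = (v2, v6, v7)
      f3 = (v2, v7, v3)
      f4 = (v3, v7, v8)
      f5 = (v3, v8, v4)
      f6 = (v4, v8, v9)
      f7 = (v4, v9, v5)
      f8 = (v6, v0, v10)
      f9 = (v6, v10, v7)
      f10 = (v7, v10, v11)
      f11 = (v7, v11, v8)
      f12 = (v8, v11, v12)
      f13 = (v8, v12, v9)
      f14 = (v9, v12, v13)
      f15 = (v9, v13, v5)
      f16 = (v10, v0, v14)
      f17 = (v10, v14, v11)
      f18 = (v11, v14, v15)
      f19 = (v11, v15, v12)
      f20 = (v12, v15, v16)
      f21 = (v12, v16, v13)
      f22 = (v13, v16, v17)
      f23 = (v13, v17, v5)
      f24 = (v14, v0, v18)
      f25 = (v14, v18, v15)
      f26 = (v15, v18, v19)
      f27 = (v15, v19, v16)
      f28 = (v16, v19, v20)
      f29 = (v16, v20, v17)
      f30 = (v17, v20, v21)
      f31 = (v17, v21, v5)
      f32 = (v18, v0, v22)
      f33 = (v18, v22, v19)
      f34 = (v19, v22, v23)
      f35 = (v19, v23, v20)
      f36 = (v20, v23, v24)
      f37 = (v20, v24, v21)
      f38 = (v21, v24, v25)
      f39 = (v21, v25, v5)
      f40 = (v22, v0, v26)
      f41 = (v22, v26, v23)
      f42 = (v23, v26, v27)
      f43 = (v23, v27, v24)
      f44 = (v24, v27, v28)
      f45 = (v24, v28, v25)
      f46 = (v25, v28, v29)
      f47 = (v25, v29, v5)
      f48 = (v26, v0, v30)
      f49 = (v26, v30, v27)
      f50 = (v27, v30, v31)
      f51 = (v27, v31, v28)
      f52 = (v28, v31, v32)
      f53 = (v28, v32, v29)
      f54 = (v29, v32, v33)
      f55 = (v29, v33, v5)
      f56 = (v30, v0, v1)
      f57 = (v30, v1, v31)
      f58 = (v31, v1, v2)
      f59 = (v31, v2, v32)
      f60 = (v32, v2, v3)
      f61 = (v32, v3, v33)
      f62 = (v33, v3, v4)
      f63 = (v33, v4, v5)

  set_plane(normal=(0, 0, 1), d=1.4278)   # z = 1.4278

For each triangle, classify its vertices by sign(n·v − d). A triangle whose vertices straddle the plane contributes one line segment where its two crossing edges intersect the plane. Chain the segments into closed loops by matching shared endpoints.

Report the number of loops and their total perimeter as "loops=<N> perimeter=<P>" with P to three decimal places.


loops=1 perimeter=7.612

Straddling triangles (16 of 64):
  (v3,v8,v4) [--+] → (1.1643, 0.190579, 1.4278)–(1.24324, 0, 1.4278)  len=0.2063
  (v4,v8,v9) [+-+] → (1.1643, 0.190579, 1.4278)–(0.879093, 0.879093, 1.4278)  len=0.7452
  (v8,v12,v9) [--+] → (0.688514, 0.958036, 1.4278)–(0.879093, 0.879093, 1.4278)  len=0.2063
  (v9,v12,v13) [+-+] → (0.688514, 0.958036, 1.4278)–(0, 1.24324, 1.4278)  len=0.7452
  (v12,v16,v13) [--+] → (-0.190579, 1.1643, 1.4278)–(0, 1.24324, 1.4278)  len=0.2063
  (v13,v16,v17) [+-+] → (-0.190579, 1.1643, 1.4278)–(-0.879093, 0.879093, 1.4278)  len=0.7452
  (v16,v20,v17) [--+] → (-0.958036, 0.688514, 1.4278)–(-0.879093, 0.879093, 1.4278)  len=0.2063
  (v17,v20,v21) [+-+] → (-0.958036, 0.688514, 1.4278)–(-1.24324, 0, 1.4278)  len=0.7452
  (v20,v24,v21) [--+] → (-1.1643, -0.190579, 1.4278)–(-1.24324, 0, 1.4278)  len=0.2063
  (v21,v24,v25) [+-+] → (-1.1643, -0.190579, 1.4278)–(-0.879093, -0.879093, 1.4278)  len=0.7452
  (v24,v28,v25) [--+] → (-0.688514, -0.958036, 1.4278)–(-0.879093, -0.879093, 1.4278)  len=0.2063
  (v25,v28,v29) [+-+] → (-0.688514, -0.958036, 1.4278)–(0, -1.24324, 1.4278)  len=0.7452
  (v28,v32,v29) [--+] → (0.190579, -1.1643, 1.4278)–(0, -1.24324, 1.4278)  len=0.2063
  (v29,v32,v33) [+-+] → (0.190579, -1.1643, 1.4278)–(0.879093, -0.879093, 1.4278)  len=0.7452
  (v32,v3,v33) [--+] → (0.958036, -0.688514, 1.4278)–(0.879093, -0.879093, 1.4278)  len=0.2063
  (v33,v3,v4) [+-+] → (0.958036, -0.688514, 1.4278)–(1.24324, 0, 1.4278)  len=0.7452

Chained into 1 loop(s):
  loop 1: 16 segments, perimeter = 7.6122
Total perimeter = 7.612


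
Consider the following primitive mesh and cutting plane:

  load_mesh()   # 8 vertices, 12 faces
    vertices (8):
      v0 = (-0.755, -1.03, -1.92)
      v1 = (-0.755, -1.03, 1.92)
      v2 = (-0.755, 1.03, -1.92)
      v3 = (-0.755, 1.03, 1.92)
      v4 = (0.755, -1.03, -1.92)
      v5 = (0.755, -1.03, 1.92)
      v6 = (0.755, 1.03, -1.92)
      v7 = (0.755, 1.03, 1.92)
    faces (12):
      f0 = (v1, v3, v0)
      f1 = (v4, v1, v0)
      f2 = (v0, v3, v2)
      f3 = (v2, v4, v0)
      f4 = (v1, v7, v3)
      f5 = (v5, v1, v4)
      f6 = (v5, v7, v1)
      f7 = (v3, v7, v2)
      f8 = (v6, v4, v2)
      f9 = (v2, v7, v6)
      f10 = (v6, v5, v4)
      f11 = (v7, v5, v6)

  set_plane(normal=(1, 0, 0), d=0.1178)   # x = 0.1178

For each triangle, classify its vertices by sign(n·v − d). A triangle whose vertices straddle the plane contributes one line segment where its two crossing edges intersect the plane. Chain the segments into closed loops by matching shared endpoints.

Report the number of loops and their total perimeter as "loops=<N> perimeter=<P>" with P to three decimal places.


loops=1 perimeter=11.800

Straddling triangles (8 of 12):
  (v4,v1,v0) [+--] → (0.1178, -1.03, -0.299571)–(0.1178, -1.03, -1.92)  len=1.6204
  (v2,v4,v0) [-+-] → (0.1178, -0.160707, -1.92)–(0.1178, -1.03, -1.92)  len=0.8693
  (v1,v7,v3) [-+-] → (0.1178, 0.160707, 1.92)–(0.1178, 1.03, 1.92)  len=0.8693
  (v5,v1,v4) [+-+] → (0.1178, -1.03, 1.92)–(0.1178, -1.03, -0.299571)  len=2.2196
  (v5,v7,v1) [++-] → (0.1178, 0.160707, 1.92)–(0.1178, -1.03, 1.92)  len=1.1907
  (v3,v7,v2) [-+-] → (0.1178, 1.03, 1.92)–(0.1178, 1.03, 0.299571)  len=1.6204
  (v6,v4,v2) [++-] → (0.1178, -0.160707, -1.92)–(0.1178, 1.03, -1.92)  len=1.1907
  (v2,v7,v6) [-++] → (0.1178, 1.03, 0.299571)–(0.1178, 1.03, -1.92)  len=2.2196

Chained into 1 loop(s):
  loop 1: 8 segments, perimeter = 11.8000
Total perimeter = 11.800


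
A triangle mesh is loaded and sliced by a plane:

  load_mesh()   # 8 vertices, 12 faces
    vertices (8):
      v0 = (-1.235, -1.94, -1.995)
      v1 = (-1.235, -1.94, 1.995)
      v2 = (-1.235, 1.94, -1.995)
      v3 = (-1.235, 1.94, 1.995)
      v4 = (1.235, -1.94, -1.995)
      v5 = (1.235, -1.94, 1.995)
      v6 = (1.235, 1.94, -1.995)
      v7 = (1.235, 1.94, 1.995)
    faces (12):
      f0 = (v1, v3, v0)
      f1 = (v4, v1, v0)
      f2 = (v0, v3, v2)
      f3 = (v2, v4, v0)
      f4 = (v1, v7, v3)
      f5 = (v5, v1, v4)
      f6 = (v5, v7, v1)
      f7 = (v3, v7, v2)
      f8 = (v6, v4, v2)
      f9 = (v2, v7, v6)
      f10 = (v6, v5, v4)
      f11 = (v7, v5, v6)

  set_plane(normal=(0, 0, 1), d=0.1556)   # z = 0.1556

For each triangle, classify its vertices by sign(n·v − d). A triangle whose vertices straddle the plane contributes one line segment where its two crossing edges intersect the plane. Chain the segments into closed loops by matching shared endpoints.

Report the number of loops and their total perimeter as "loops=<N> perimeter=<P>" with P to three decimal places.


Straddling triangles (8 of 12):
  (v1,v3,v0) [++-] → (-1.235, 0.15131, 0.1556)–(-1.235, -1.94, 0.1556)  len=2.0913
  (v4,v1,v0) [-+-] → (-0.0963238, -1.94, 0.1556)–(-1.235, -1.94, 0.1556)  len=1.1387
  (v0,v3,v2) [-+-] → (-1.235, 0.15131, 0.1556)–(-1.235, 1.94, 0.1556)  len=1.7887
  (v5,v1,v4) [++-] → (-0.0963238, -1.94, 0.1556)–(1.235, -1.94, 0.1556)  len=1.3313
  (v3,v7,v2) [++-] → (0.0963238, 1.94, 0.1556)–(-1.235, 1.94, 0.1556)  len=1.3313
  (v2,v7,v6) [-+-] → (0.0963238, 1.94, 0.1556)–(1.235, 1.94, 0.1556)  len=1.1387
  (v6,v5,v4) [-+-] → (1.235, -0.15131, 0.1556)–(1.235, -1.94, 0.1556)  len=1.7887
  (v7,v5,v6) [++-] → (1.235, -0.15131, 0.1556)–(1.235, 1.94, 0.1556)  len=2.0913

Chained into 1 loop(s):
  loop 1: 8 segments, perimeter = 12.7000
Total perimeter = 12.700

loops=1 perimeter=12.700


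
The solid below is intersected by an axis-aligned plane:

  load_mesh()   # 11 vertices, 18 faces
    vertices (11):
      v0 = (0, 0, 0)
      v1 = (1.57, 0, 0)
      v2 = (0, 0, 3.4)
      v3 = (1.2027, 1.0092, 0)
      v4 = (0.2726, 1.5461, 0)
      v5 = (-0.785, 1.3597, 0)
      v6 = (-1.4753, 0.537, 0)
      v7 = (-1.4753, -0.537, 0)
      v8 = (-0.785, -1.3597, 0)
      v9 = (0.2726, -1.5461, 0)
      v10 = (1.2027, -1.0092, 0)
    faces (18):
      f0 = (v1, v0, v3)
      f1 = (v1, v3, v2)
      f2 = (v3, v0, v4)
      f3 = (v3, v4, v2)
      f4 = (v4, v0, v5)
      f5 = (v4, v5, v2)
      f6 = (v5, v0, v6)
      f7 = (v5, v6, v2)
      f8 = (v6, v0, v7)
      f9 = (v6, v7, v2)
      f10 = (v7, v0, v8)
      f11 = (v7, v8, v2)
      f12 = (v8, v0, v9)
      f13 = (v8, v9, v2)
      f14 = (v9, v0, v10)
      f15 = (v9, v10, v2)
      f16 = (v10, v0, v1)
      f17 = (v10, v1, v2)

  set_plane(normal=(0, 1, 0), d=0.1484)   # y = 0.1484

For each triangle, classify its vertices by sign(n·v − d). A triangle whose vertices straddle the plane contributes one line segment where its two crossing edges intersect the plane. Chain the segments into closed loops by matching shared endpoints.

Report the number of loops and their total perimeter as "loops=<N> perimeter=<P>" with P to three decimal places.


Straddling triangles (10 of 18):
  (v1,v0,v3) [--+] → (0.176854, 0.1484, 0)–(1.51599, 0.1484, 0)  len=1.3391
  (v1,v3,v2) [-+-] → (1.51599, 0.1484, 0)–(0.176854, 0.1484, 2.90004)  len=3.1943
  (v3,v0,v4) [+-+] → (0.176854, 0.1484, 0)–(0.0261651, 0.1484, 0)  len=0.1507
  (v3,v4,v2) [++-] → (0.0261651, 0.1484, 3.07366)–(0.176854, 0.1484, 2.90004)  len=0.2299
  (v4,v0,v5) [+-+] → (0.0261651, 0.1484, 0)–(-0.0856763, 0.1484, 0)  len=0.1118
  (v4,v5,v2) [++-] → (-0.0856763, 0.1484, 3.02892)–(0.0261651, 0.1484, 3.07366)  len=0.1205
  (v5,v0,v6) [+-+] → (-0.0856763, 0.1484, 0)–(-0.407699, 0.1484, 0)  len=0.3220
  (v5,v6,v2) [++-] → (-0.407699, 0.1484, 2.46041)–(-0.0856763, 0.1484, 3.02892)  len=0.6534
  (v6,v0,v7) [+--] → (-0.407699, 0.1484, 0)–(-1.4753, 0.1484, 0)  len=1.0676
  (v6,v7,v2) [+--] → (-1.4753, 0.1484, 0)–(-0.407699, 0.1484, 2.46041)  len=2.6820

Chained into 1 loop(s):
  loop 1: 10 segments, perimeter = 9.8714
Total perimeter = 9.871

loops=1 perimeter=9.871


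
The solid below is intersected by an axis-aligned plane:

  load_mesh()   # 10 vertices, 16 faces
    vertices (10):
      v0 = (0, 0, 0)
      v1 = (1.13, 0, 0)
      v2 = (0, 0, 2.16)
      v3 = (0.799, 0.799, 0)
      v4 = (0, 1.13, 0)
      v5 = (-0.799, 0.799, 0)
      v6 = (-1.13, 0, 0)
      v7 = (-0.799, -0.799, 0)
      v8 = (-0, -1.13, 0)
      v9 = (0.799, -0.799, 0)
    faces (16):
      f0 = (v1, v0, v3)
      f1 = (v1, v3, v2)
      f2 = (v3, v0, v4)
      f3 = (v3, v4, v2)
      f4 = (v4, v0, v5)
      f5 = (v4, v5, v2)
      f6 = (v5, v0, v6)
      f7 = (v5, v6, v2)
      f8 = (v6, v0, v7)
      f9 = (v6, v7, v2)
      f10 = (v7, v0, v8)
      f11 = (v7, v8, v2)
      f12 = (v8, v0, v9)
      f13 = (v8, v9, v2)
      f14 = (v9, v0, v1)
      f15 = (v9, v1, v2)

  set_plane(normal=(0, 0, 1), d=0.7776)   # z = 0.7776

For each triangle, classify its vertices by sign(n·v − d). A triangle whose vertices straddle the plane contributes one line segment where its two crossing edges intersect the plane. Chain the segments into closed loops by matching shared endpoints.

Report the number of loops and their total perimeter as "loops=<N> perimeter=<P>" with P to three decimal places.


loops=1 perimeter=4.428

Straddling triangles (8 of 16):
  (v1,v3,v2) [--+] → (0.51136, 0.51136, 0.7776)–(0.7232, 0, 0.7776)  len=0.5535
  (v3,v4,v2) [--+] → (0, 0.7232, 0.7776)–(0.51136, 0.51136, 0.7776)  len=0.5535
  (v4,v5,v2) [--+] → (-0.51136, 0.51136, 0.7776)–(0, 0.7232, 0.7776)  len=0.5535
  (v5,v6,v2) [--+] → (-0.7232, 0, 0.7776)–(-0.51136, 0.51136, 0.7776)  len=0.5535
  (v6,v7,v2) [--+] → (-0.51136, -0.51136, 0.7776)–(-0.7232, 0, 0.7776)  len=0.5535
  (v7,v8,v2) [--+] → (0, -0.7232, 0.7776)–(-0.51136, -0.51136, 0.7776)  len=0.5535
  (v8,v9,v2) [--+] → (0.51136, -0.51136, 0.7776)–(0, -0.7232, 0.7776)  len=0.5535
  (v9,v1,v2) [--+] → (0.7232, 0, 0.7776)–(0.51136, -0.51136, 0.7776)  len=0.5535

Chained into 1 loop(s):
  loop 1: 8 segments, perimeter = 4.4280
Total perimeter = 4.428


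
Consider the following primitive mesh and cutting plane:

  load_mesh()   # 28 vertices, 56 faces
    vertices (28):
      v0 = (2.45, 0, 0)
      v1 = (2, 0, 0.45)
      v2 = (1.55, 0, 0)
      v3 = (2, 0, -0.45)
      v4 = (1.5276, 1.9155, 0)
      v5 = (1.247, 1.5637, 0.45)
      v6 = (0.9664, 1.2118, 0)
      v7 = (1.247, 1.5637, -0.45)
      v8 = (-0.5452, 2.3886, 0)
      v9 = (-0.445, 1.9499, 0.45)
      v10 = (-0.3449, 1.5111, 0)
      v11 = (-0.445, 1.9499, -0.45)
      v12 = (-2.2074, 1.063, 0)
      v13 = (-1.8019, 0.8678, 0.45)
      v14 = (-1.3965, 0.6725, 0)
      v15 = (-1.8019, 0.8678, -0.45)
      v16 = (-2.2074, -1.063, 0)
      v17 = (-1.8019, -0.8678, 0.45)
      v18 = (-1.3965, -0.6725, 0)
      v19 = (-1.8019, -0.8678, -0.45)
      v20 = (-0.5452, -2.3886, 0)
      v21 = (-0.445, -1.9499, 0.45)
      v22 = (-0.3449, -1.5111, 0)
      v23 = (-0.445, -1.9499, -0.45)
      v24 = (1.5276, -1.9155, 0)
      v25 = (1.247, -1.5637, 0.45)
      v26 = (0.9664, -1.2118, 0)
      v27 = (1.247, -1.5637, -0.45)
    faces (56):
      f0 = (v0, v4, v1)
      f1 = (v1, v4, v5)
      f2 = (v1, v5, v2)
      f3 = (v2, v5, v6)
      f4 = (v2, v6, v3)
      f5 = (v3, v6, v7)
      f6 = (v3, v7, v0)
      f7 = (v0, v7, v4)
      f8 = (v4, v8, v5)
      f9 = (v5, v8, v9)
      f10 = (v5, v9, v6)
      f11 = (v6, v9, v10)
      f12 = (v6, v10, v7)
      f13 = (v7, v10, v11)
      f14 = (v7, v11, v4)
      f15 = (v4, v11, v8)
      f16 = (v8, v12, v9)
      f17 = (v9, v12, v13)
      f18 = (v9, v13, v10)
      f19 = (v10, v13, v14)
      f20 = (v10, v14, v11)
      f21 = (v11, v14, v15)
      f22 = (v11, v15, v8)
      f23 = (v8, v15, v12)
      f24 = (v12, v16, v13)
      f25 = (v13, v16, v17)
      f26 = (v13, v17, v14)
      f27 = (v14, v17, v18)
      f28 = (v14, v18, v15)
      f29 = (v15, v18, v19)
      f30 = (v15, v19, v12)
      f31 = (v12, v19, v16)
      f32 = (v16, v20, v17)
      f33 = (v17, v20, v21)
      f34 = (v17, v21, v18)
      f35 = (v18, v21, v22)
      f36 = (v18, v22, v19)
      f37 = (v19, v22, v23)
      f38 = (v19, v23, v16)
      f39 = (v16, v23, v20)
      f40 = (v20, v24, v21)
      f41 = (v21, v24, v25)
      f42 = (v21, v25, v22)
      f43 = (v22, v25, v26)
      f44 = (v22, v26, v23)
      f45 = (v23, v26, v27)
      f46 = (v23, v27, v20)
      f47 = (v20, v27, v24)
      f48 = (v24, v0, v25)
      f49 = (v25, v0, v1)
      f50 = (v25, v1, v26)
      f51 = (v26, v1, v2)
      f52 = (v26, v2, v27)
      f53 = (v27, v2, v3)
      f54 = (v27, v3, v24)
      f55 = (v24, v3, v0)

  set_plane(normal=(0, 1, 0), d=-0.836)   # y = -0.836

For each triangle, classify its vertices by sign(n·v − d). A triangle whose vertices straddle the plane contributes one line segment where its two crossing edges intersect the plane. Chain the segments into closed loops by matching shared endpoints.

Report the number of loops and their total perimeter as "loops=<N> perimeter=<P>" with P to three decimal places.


Straddling triangles (18 of 56):
  (v12,v16,v13) [+-+] → (-2.2074, -0.836, 0)–(-2.15973, -0.836, 0.0529055)  len=0.0712
  (v13,v16,v17) [+--] → (-2.15973, -0.836, 0.0529055)–(-1.8019, -0.836, 0.45)  len=0.5345
  (v13,v17,v14) [+-+] → (-1.8019, -0.836, 0.45)–(-1.79353, -0.836, 0.44071)  len=0.0125
  (v14,v17,v18) [+-+] → (-1.79353, -0.836, 0.44071)–(-1.73589, -0.836, 0.376728)  len=0.0861
  (v15,v18,v19) [++-] → (-1.73589, -0.836, -0.376728)–(-1.8019, -0.836, -0.45)  len=0.0986
  (v15,v19,v12) [+-+] → (-1.8019, -0.836, -0.45)–(-1.80858, -0.836, -0.442589)  len=0.0100
  (v12,v19,v16) [+--] → (-1.80858, -0.836, -0.442589)–(-2.2074, -0.836, 0)  len=0.5958
  (v17,v21,v18) [--+] → (-1.27471, -0.836, 0.0575975)–(-1.73589, -0.836, 0.376728)  len=0.5608
  (v18,v21,v22) [+--] → (-1.27471, -0.836, 0.0575975)–(-1.19147, -0.836, 0)  len=0.1012
  (v18,v22,v19) [+--] → (-1.19147, -0.836, 0)–(-1.73589, -0.836, -0.376728)  len=0.6621
  (v24,v0,v25) [-+-] → (2.04743, -0.836, 0)–(1.80684, -0.836, 0.240583)  len=0.3402
  (v25,v0,v1) [-++] → (1.80684, -0.836, 0.240583)–(1.59742, -0.836, 0.45)  len=0.2962
  (v25,v1,v26) [-+-] → (1.59742, -0.836, 0.45)–(1.28694, -0.836, 0.139553)  len=0.4391
  (v26,v1,v2) [-++] → (1.28694, -0.836, 0.139553)–(1.14738, -0.836, 0)  len=0.1974
  (v26,v2,v27) [-+-] → (1.14738, -0.836, 0)–(1.38801, -0.836, -0.240583)  len=0.3403
  (v27,v2,v3) [-++] → (1.38801, -0.836, -0.240583)–(1.59742, -0.836, -0.45)  len=0.2962
  (v27,v3,v24) [-+-] → (1.59742, -0.836, -0.45)–(1.79383, -0.836, -0.253602)  len=0.2778
  (v24,v3,v0) [-++] → (1.79383, -0.836, -0.253602)–(2.04743, -0.836, 0)  len=0.3586

Chained into 2 loop(s):
  loop 1: 10 segments, perimeter = 2.7328
  loop 2: 8 segments, perimeter = 2.5456
Total perimeter = 5.278

loops=2 perimeter=5.278
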